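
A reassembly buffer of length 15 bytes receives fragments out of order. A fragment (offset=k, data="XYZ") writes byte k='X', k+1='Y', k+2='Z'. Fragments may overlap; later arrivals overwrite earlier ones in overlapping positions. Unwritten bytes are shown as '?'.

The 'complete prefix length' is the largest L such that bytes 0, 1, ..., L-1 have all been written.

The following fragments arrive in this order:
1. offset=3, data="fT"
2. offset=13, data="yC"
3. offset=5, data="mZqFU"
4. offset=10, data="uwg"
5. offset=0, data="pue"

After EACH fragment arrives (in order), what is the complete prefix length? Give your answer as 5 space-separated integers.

Answer: 0 0 0 0 15

Derivation:
Fragment 1: offset=3 data="fT" -> buffer=???fT?????????? -> prefix_len=0
Fragment 2: offset=13 data="yC" -> buffer=???fT????????yC -> prefix_len=0
Fragment 3: offset=5 data="mZqFU" -> buffer=???fTmZqFU???yC -> prefix_len=0
Fragment 4: offset=10 data="uwg" -> buffer=???fTmZqFUuwgyC -> prefix_len=0
Fragment 5: offset=0 data="pue" -> buffer=puefTmZqFUuwgyC -> prefix_len=15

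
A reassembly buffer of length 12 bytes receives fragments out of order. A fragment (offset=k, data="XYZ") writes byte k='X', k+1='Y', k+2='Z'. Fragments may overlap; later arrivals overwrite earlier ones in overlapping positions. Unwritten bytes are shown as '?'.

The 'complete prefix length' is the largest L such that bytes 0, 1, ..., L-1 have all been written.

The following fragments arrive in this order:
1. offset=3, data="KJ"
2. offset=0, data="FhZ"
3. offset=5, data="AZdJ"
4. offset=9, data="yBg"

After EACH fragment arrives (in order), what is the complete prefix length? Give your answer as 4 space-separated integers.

Fragment 1: offset=3 data="KJ" -> buffer=???KJ??????? -> prefix_len=0
Fragment 2: offset=0 data="FhZ" -> buffer=FhZKJ??????? -> prefix_len=5
Fragment 3: offset=5 data="AZdJ" -> buffer=FhZKJAZdJ??? -> prefix_len=9
Fragment 4: offset=9 data="yBg" -> buffer=FhZKJAZdJyBg -> prefix_len=12

Answer: 0 5 9 12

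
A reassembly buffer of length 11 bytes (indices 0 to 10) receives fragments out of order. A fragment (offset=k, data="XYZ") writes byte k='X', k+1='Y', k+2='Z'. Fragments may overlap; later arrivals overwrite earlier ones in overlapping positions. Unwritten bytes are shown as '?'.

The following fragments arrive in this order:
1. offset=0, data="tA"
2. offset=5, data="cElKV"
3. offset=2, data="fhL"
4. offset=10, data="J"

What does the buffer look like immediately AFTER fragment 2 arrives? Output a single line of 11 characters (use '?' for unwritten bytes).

Answer: tA???cElKV?

Derivation:
Fragment 1: offset=0 data="tA" -> buffer=tA?????????
Fragment 2: offset=5 data="cElKV" -> buffer=tA???cElKV?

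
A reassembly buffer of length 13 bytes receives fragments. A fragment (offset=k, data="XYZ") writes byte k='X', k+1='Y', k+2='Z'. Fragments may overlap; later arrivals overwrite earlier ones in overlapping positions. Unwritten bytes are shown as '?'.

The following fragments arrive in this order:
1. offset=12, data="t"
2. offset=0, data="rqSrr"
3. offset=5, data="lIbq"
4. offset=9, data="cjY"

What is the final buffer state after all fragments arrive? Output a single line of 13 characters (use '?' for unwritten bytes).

Answer: rqSrrlIbqcjYt

Derivation:
Fragment 1: offset=12 data="t" -> buffer=????????????t
Fragment 2: offset=0 data="rqSrr" -> buffer=rqSrr???????t
Fragment 3: offset=5 data="lIbq" -> buffer=rqSrrlIbq???t
Fragment 4: offset=9 data="cjY" -> buffer=rqSrrlIbqcjYt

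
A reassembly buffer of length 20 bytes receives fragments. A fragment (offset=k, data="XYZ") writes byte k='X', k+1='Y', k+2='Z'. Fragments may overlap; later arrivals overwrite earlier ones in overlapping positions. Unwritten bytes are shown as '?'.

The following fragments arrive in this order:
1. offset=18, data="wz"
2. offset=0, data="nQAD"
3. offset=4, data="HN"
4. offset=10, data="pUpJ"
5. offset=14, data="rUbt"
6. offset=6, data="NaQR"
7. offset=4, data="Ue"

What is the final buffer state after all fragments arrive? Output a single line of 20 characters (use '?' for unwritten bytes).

Answer: nQADUeNaQRpUpJrUbtwz

Derivation:
Fragment 1: offset=18 data="wz" -> buffer=??????????????????wz
Fragment 2: offset=0 data="nQAD" -> buffer=nQAD??????????????wz
Fragment 3: offset=4 data="HN" -> buffer=nQADHN????????????wz
Fragment 4: offset=10 data="pUpJ" -> buffer=nQADHN????pUpJ????wz
Fragment 5: offset=14 data="rUbt" -> buffer=nQADHN????pUpJrUbtwz
Fragment 6: offset=6 data="NaQR" -> buffer=nQADHNNaQRpUpJrUbtwz
Fragment 7: offset=4 data="Ue" -> buffer=nQADUeNaQRpUpJrUbtwz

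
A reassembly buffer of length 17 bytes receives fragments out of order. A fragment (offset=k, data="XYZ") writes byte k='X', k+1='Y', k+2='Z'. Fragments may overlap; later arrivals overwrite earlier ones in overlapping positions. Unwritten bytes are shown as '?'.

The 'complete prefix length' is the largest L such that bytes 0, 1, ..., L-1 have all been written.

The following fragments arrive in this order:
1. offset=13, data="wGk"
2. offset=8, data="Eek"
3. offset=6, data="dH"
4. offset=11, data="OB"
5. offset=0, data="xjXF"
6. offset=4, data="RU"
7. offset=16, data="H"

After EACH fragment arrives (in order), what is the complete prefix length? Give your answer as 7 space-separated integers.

Answer: 0 0 0 0 4 16 17

Derivation:
Fragment 1: offset=13 data="wGk" -> buffer=?????????????wGk? -> prefix_len=0
Fragment 2: offset=8 data="Eek" -> buffer=????????Eek??wGk? -> prefix_len=0
Fragment 3: offset=6 data="dH" -> buffer=??????dHEek??wGk? -> prefix_len=0
Fragment 4: offset=11 data="OB" -> buffer=??????dHEekOBwGk? -> prefix_len=0
Fragment 5: offset=0 data="xjXF" -> buffer=xjXF??dHEekOBwGk? -> prefix_len=4
Fragment 6: offset=4 data="RU" -> buffer=xjXFRUdHEekOBwGk? -> prefix_len=16
Fragment 7: offset=16 data="H" -> buffer=xjXFRUdHEekOBwGkH -> prefix_len=17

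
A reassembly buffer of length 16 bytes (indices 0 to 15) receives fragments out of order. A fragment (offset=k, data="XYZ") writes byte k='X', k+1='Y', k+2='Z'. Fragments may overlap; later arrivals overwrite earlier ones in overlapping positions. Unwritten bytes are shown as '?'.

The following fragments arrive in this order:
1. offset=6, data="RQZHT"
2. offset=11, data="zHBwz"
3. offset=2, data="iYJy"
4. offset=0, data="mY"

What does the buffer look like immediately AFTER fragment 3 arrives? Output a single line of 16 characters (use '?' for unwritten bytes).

Fragment 1: offset=6 data="RQZHT" -> buffer=??????RQZHT?????
Fragment 2: offset=11 data="zHBwz" -> buffer=??????RQZHTzHBwz
Fragment 3: offset=2 data="iYJy" -> buffer=??iYJyRQZHTzHBwz

Answer: ??iYJyRQZHTzHBwz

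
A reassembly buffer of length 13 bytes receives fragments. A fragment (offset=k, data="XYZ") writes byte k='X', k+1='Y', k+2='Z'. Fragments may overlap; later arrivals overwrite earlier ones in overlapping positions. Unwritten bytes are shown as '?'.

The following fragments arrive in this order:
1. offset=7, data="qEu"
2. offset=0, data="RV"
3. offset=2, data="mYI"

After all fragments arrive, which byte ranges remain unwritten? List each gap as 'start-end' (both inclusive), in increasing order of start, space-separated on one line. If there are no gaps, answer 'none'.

Fragment 1: offset=7 len=3
Fragment 2: offset=0 len=2
Fragment 3: offset=2 len=3
Gaps: 5-6 10-12

Answer: 5-6 10-12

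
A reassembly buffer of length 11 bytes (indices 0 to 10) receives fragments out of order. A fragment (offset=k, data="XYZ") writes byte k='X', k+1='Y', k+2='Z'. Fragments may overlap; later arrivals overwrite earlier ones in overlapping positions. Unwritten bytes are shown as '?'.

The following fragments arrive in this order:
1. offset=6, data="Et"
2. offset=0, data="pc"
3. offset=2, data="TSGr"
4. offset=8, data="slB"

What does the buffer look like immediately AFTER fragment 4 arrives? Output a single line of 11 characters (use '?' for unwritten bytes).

Answer: pcTSGrEtslB

Derivation:
Fragment 1: offset=6 data="Et" -> buffer=??????Et???
Fragment 2: offset=0 data="pc" -> buffer=pc????Et???
Fragment 3: offset=2 data="TSGr" -> buffer=pcTSGrEt???
Fragment 4: offset=8 data="slB" -> buffer=pcTSGrEtslB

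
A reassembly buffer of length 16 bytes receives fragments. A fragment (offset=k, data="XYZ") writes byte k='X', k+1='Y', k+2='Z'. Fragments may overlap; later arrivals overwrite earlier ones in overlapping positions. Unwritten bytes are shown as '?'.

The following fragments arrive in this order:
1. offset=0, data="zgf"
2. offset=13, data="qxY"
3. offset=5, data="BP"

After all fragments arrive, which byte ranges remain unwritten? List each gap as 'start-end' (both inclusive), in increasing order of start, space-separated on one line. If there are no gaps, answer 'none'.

Answer: 3-4 7-12

Derivation:
Fragment 1: offset=0 len=3
Fragment 2: offset=13 len=3
Fragment 3: offset=5 len=2
Gaps: 3-4 7-12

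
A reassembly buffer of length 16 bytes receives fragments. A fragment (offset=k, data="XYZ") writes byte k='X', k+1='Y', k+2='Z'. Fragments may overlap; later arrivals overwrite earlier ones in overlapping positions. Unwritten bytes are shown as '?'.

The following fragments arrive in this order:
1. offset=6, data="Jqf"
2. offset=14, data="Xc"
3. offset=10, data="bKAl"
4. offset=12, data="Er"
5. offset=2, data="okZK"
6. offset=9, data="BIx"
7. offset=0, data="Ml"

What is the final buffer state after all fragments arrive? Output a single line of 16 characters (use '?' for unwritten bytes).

Answer: MlokZKJqfBIxErXc

Derivation:
Fragment 1: offset=6 data="Jqf" -> buffer=??????Jqf???????
Fragment 2: offset=14 data="Xc" -> buffer=??????Jqf?????Xc
Fragment 3: offset=10 data="bKAl" -> buffer=??????Jqf?bKAlXc
Fragment 4: offset=12 data="Er" -> buffer=??????Jqf?bKErXc
Fragment 5: offset=2 data="okZK" -> buffer=??okZKJqf?bKErXc
Fragment 6: offset=9 data="BIx" -> buffer=??okZKJqfBIxErXc
Fragment 7: offset=0 data="Ml" -> buffer=MlokZKJqfBIxErXc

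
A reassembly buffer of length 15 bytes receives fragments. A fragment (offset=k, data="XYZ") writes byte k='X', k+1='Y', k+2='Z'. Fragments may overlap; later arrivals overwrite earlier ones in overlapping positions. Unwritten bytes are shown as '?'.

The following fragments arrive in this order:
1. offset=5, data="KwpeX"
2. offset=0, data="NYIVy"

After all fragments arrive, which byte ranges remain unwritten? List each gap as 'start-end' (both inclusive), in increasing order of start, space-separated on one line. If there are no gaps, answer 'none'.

Answer: 10-14

Derivation:
Fragment 1: offset=5 len=5
Fragment 2: offset=0 len=5
Gaps: 10-14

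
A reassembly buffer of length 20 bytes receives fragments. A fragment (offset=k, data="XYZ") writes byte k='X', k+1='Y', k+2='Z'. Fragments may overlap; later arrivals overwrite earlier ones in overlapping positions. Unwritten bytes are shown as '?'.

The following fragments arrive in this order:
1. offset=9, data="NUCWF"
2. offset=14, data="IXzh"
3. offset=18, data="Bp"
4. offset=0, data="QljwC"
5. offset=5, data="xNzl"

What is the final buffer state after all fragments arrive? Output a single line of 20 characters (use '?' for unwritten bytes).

Fragment 1: offset=9 data="NUCWF" -> buffer=?????????NUCWF??????
Fragment 2: offset=14 data="IXzh" -> buffer=?????????NUCWFIXzh??
Fragment 3: offset=18 data="Bp" -> buffer=?????????NUCWFIXzhBp
Fragment 4: offset=0 data="QljwC" -> buffer=QljwC????NUCWFIXzhBp
Fragment 5: offset=5 data="xNzl" -> buffer=QljwCxNzlNUCWFIXzhBp

Answer: QljwCxNzlNUCWFIXzhBp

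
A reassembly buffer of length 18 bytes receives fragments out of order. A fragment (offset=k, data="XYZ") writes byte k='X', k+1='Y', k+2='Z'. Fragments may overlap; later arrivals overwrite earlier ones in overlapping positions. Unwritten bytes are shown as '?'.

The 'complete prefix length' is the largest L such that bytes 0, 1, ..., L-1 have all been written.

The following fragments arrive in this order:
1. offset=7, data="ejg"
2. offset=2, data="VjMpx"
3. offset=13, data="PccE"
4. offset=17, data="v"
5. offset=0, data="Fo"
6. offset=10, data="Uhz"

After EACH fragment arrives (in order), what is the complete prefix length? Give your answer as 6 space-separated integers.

Fragment 1: offset=7 data="ejg" -> buffer=???????ejg???????? -> prefix_len=0
Fragment 2: offset=2 data="VjMpx" -> buffer=??VjMpxejg???????? -> prefix_len=0
Fragment 3: offset=13 data="PccE" -> buffer=??VjMpxejg???PccE? -> prefix_len=0
Fragment 4: offset=17 data="v" -> buffer=??VjMpxejg???PccEv -> prefix_len=0
Fragment 5: offset=0 data="Fo" -> buffer=FoVjMpxejg???PccEv -> prefix_len=10
Fragment 6: offset=10 data="Uhz" -> buffer=FoVjMpxejgUhzPccEv -> prefix_len=18

Answer: 0 0 0 0 10 18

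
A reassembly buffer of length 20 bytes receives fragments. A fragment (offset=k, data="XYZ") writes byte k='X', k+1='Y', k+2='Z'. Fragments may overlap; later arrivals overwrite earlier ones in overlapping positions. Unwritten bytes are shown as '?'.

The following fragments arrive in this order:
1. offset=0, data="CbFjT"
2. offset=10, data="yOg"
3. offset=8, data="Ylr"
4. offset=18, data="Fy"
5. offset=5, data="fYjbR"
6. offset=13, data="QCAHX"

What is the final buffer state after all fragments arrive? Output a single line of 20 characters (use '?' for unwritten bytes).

Answer: CbFjTfYjbRrOgQCAHXFy

Derivation:
Fragment 1: offset=0 data="CbFjT" -> buffer=CbFjT???????????????
Fragment 2: offset=10 data="yOg" -> buffer=CbFjT?????yOg???????
Fragment 3: offset=8 data="Ylr" -> buffer=CbFjT???YlrOg???????
Fragment 4: offset=18 data="Fy" -> buffer=CbFjT???YlrOg?????Fy
Fragment 5: offset=5 data="fYjbR" -> buffer=CbFjTfYjbRrOg?????Fy
Fragment 6: offset=13 data="QCAHX" -> buffer=CbFjTfYjbRrOgQCAHXFy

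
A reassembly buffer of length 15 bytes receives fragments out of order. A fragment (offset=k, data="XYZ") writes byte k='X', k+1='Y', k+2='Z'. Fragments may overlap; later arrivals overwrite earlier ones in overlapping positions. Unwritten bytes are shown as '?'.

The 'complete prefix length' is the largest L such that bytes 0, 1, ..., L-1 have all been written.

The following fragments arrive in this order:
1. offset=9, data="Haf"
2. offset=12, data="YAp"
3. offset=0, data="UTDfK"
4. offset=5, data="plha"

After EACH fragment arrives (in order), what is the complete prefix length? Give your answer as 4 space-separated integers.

Fragment 1: offset=9 data="Haf" -> buffer=?????????Haf??? -> prefix_len=0
Fragment 2: offset=12 data="YAp" -> buffer=?????????HafYAp -> prefix_len=0
Fragment 3: offset=0 data="UTDfK" -> buffer=UTDfK????HafYAp -> prefix_len=5
Fragment 4: offset=5 data="plha" -> buffer=UTDfKplhaHafYAp -> prefix_len=15

Answer: 0 0 5 15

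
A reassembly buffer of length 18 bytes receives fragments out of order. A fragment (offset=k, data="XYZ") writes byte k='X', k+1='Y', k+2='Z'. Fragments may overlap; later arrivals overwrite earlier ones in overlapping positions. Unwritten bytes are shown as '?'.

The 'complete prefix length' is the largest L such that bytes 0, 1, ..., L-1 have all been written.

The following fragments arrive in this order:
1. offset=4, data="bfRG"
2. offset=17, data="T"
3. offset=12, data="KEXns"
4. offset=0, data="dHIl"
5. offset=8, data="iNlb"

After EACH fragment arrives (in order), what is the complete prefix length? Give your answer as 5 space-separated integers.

Fragment 1: offset=4 data="bfRG" -> buffer=????bfRG?????????? -> prefix_len=0
Fragment 2: offset=17 data="T" -> buffer=????bfRG?????????T -> prefix_len=0
Fragment 3: offset=12 data="KEXns" -> buffer=????bfRG????KEXnsT -> prefix_len=0
Fragment 4: offset=0 data="dHIl" -> buffer=dHIlbfRG????KEXnsT -> prefix_len=8
Fragment 5: offset=8 data="iNlb" -> buffer=dHIlbfRGiNlbKEXnsT -> prefix_len=18

Answer: 0 0 0 8 18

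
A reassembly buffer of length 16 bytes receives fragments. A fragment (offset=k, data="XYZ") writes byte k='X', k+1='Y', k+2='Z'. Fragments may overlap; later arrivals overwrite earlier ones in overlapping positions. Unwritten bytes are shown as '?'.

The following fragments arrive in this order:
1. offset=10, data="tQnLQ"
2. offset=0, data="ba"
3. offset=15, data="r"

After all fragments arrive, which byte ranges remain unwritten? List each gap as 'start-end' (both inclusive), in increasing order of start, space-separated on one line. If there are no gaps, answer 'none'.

Answer: 2-9

Derivation:
Fragment 1: offset=10 len=5
Fragment 2: offset=0 len=2
Fragment 3: offset=15 len=1
Gaps: 2-9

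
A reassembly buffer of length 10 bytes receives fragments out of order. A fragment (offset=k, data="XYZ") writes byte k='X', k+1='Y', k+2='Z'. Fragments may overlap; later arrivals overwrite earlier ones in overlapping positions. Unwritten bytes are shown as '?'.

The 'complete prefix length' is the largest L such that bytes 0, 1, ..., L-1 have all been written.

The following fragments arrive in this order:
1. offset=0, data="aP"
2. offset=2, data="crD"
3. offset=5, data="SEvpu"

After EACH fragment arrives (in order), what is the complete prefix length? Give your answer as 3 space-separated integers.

Fragment 1: offset=0 data="aP" -> buffer=aP???????? -> prefix_len=2
Fragment 2: offset=2 data="crD" -> buffer=aPcrD????? -> prefix_len=5
Fragment 3: offset=5 data="SEvpu" -> buffer=aPcrDSEvpu -> prefix_len=10

Answer: 2 5 10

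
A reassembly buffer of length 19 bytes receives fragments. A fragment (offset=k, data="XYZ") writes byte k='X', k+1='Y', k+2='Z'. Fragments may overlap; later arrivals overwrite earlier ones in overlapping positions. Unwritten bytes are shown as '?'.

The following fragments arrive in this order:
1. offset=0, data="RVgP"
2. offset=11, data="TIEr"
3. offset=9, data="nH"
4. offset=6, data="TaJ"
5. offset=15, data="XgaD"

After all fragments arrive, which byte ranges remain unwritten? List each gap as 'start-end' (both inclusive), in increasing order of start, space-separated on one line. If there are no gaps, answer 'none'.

Answer: 4-5

Derivation:
Fragment 1: offset=0 len=4
Fragment 2: offset=11 len=4
Fragment 3: offset=9 len=2
Fragment 4: offset=6 len=3
Fragment 5: offset=15 len=4
Gaps: 4-5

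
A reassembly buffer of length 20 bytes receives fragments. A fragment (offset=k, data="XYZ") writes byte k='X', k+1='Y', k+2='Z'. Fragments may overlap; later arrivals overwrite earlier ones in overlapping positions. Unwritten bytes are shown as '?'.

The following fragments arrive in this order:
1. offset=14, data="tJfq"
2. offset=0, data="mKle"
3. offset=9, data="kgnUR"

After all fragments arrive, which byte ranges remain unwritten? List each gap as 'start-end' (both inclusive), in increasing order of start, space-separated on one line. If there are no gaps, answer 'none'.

Fragment 1: offset=14 len=4
Fragment 2: offset=0 len=4
Fragment 3: offset=9 len=5
Gaps: 4-8 18-19

Answer: 4-8 18-19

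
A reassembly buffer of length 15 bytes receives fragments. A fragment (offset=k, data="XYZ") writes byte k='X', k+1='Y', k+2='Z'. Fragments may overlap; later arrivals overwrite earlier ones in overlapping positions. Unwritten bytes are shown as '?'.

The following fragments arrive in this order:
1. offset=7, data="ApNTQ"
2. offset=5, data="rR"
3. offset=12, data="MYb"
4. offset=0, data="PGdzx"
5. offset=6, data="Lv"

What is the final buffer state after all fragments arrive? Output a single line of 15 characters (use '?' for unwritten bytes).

Fragment 1: offset=7 data="ApNTQ" -> buffer=???????ApNTQ???
Fragment 2: offset=5 data="rR" -> buffer=?????rRApNTQ???
Fragment 3: offset=12 data="MYb" -> buffer=?????rRApNTQMYb
Fragment 4: offset=0 data="PGdzx" -> buffer=PGdzxrRApNTQMYb
Fragment 5: offset=6 data="Lv" -> buffer=PGdzxrLvpNTQMYb

Answer: PGdzxrLvpNTQMYb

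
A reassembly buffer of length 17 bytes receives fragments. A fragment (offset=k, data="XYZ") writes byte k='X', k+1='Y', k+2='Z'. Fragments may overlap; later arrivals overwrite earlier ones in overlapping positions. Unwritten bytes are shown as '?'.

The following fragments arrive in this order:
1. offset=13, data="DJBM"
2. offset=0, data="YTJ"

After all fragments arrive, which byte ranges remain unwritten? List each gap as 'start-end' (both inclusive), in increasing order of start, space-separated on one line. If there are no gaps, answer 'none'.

Fragment 1: offset=13 len=4
Fragment 2: offset=0 len=3
Gaps: 3-12

Answer: 3-12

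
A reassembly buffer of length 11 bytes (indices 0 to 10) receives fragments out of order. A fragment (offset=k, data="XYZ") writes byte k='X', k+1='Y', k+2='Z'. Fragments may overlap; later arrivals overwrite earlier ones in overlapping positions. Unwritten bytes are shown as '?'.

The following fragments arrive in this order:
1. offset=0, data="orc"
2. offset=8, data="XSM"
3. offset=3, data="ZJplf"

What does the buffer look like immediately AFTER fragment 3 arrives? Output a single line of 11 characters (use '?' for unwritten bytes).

Fragment 1: offset=0 data="orc" -> buffer=orc????????
Fragment 2: offset=8 data="XSM" -> buffer=orc?????XSM
Fragment 3: offset=3 data="ZJplf" -> buffer=orcZJplfXSM

Answer: orcZJplfXSM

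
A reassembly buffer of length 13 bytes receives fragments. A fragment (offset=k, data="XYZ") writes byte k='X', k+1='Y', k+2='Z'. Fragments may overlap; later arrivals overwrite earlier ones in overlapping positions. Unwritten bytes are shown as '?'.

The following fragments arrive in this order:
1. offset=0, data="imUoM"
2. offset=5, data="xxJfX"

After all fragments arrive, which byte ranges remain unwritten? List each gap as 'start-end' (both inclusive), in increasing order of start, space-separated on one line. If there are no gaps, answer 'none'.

Answer: 10-12

Derivation:
Fragment 1: offset=0 len=5
Fragment 2: offset=5 len=5
Gaps: 10-12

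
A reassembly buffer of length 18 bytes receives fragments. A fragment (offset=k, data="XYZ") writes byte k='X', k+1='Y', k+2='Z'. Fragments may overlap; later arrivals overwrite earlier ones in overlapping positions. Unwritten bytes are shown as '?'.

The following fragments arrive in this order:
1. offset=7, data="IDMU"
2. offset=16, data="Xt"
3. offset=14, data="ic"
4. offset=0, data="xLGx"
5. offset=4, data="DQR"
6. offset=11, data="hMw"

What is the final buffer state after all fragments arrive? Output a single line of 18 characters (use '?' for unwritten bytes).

Answer: xLGxDQRIDMUhMwicXt

Derivation:
Fragment 1: offset=7 data="IDMU" -> buffer=???????IDMU???????
Fragment 2: offset=16 data="Xt" -> buffer=???????IDMU?????Xt
Fragment 3: offset=14 data="ic" -> buffer=???????IDMU???icXt
Fragment 4: offset=0 data="xLGx" -> buffer=xLGx???IDMU???icXt
Fragment 5: offset=4 data="DQR" -> buffer=xLGxDQRIDMU???icXt
Fragment 6: offset=11 data="hMw" -> buffer=xLGxDQRIDMUhMwicXt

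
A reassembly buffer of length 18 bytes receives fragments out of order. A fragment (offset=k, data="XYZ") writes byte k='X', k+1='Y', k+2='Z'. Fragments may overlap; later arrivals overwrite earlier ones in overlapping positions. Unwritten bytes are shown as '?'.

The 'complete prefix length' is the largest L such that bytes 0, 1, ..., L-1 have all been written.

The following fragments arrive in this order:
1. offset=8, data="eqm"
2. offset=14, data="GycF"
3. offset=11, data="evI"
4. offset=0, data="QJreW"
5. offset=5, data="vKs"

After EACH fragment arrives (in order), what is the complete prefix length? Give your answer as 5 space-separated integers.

Answer: 0 0 0 5 18

Derivation:
Fragment 1: offset=8 data="eqm" -> buffer=????????eqm??????? -> prefix_len=0
Fragment 2: offset=14 data="GycF" -> buffer=????????eqm???GycF -> prefix_len=0
Fragment 3: offset=11 data="evI" -> buffer=????????eqmevIGycF -> prefix_len=0
Fragment 4: offset=0 data="QJreW" -> buffer=QJreW???eqmevIGycF -> prefix_len=5
Fragment 5: offset=5 data="vKs" -> buffer=QJreWvKseqmevIGycF -> prefix_len=18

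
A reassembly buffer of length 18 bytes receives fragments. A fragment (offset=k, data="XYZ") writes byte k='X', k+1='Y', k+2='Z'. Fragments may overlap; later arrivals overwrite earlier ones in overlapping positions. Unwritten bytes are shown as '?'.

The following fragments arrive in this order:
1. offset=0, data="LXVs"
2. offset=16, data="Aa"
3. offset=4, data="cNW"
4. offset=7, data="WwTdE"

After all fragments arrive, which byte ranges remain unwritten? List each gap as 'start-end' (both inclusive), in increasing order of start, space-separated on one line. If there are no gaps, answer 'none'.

Answer: 12-15

Derivation:
Fragment 1: offset=0 len=4
Fragment 2: offset=16 len=2
Fragment 3: offset=4 len=3
Fragment 4: offset=7 len=5
Gaps: 12-15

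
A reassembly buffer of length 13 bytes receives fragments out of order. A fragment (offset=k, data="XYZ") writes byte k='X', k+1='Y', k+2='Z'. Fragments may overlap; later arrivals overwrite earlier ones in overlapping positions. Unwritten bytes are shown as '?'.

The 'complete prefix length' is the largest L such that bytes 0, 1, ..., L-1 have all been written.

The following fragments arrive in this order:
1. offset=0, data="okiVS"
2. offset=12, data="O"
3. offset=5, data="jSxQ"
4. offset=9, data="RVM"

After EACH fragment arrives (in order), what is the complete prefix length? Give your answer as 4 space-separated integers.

Fragment 1: offset=0 data="okiVS" -> buffer=okiVS???????? -> prefix_len=5
Fragment 2: offset=12 data="O" -> buffer=okiVS???????O -> prefix_len=5
Fragment 3: offset=5 data="jSxQ" -> buffer=okiVSjSxQ???O -> prefix_len=9
Fragment 4: offset=9 data="RVM" -> buffer=okiVSjSxQRVMO -> prefix_len=13

Answer: 5 5 9 13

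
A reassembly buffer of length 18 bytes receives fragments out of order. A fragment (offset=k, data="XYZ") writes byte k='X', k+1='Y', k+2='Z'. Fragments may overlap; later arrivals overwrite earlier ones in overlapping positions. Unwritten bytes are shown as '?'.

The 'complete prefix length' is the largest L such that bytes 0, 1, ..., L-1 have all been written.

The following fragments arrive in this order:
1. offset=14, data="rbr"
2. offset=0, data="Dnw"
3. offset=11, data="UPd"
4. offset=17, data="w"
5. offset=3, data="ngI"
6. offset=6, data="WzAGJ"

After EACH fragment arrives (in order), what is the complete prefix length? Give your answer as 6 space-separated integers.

Fragment 1: offset=14 data="rbr" -> buffer=??????????????rbr? -> prefix_len=0
Fragment 2: offset=0 data="Dnw" -> buffer=Dnw???????????rbr? -> prefix_len=3
Fragment 3: offset=11 data="UPd" -> buffer=Dnw????????UPdrbr? -> prefix_len=3
Fragment 4: offset=17 data="w" -> buffer=Dnw????????UPdrbrw -> prefix_len=3
Fragment 5: offset=3 data="ngI" -> buffer=DnwngI?????UPdrbrw -> prefix_len=6
Fragment 6: offset=6 data="WzAGJ" -> buffer=DnwngIWzAGJUPdrbrw -> prefix_len=18

Answer: 0 3 3 3 6 18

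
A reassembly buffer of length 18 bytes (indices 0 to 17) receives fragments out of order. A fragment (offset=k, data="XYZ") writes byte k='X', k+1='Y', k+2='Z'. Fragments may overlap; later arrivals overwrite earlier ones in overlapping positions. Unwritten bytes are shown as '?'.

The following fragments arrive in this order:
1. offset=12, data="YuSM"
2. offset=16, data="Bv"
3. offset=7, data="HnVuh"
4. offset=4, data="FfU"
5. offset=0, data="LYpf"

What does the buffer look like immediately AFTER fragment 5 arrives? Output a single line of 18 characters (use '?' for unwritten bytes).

Answer: LYpfFfUHnVuhYuSMBv

Derivation:
Fragment 1: offset=12 data="YuSM" -> buffer=????????????YuSM??
Fragment 2: offset=16 data="Bv" -> buffer=????????????YuSMBv
Fragment 3: offset=7 data="HnVuh" -> buffer=???????HnVuhYuSMBv
Fragment 4: offset=4 data="FfU" -> buffer=????FfUHnVuhYuSMBv
Fragment 5: offset=0 data="LYpf" -> buffer=LYpfFfUHnVuhYuSMBv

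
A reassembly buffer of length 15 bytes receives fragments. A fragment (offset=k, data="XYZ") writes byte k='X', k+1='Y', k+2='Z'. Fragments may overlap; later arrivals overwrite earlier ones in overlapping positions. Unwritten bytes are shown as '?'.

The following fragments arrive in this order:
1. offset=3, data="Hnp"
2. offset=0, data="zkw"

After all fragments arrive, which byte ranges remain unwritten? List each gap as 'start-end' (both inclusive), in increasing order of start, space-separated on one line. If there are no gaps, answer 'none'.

Answer: 6-14

Derivation:
Fragment 1: offset=3 len=3
Fragment 2: offset=0 len=3
Gaps: 6-14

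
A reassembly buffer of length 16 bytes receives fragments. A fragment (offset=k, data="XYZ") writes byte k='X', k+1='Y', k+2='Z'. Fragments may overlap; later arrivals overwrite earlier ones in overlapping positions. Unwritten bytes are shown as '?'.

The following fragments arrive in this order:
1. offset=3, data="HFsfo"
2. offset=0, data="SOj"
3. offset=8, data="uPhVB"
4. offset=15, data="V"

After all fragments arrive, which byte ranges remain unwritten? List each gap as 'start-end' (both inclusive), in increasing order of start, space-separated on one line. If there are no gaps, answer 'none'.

Answer: 13-14

Derivation:
Fragment 1: offset=3 len=5
Fragment 2: offset=0 len=3
Fragment 3: offset=8 len=5
Fragment 4: offset=15 len=1
Gaps: 13-14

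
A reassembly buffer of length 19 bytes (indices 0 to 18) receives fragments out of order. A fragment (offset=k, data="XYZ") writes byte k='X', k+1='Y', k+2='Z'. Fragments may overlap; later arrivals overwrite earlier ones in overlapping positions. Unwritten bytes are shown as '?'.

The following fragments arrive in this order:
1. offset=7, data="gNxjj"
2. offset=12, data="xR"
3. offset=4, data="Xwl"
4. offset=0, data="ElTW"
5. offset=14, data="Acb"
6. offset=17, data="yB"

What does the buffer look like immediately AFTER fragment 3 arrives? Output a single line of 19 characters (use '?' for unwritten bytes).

Answer: ????XwlgNxjjxR?????

Derivation:
Fragment 1: offset=7 data="gNxjj" -> buffer=???????gNxjj???????
Fragment 2: offset=12 data="xR" -> buffer=???????gNxjjxR?????
Fragment 3: offset=4 data="Xwl" -> buffer=????XwlgNxjjxR?????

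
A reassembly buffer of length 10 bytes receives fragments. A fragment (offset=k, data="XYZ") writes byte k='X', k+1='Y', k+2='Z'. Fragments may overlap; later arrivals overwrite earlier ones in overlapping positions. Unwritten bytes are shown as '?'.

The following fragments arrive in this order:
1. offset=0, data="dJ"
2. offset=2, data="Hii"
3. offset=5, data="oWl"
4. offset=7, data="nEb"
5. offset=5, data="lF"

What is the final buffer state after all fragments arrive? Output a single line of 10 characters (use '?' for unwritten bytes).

Fragment 1: offset=0 data="dJ" -> buffer=dJ????????
Fragment 2: offset=2 data="Hii" -> buffer=dJHii?????
Fragment 3: offset=5 data="oWl" -> buffer=dJHiioWl??
Fragment 4: offset=7 data="nEb" -> buffer=dJHiioWnEb
Fragment 5: offset=5 data="lF" -> buffer=dJHiilFnEb

Answer: dJHiilFnEb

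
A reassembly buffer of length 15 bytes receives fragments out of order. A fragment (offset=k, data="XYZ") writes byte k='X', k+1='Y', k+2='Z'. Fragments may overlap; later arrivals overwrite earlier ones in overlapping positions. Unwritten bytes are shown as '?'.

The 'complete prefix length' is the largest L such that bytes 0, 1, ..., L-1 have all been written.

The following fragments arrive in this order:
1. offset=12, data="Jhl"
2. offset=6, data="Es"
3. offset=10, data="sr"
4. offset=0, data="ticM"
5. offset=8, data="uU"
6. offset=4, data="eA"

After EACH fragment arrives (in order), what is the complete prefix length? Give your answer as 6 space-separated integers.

Fragment 1: offset=12 data="Jhl" -> buffer=????????????Jhl -> prefix_len=0
Fragment 2: offset=6 data="Es" -> buffer=??????Es????Jhl -> prefix_len=0
Fragment 3: offset=10 data="sr" -> buffer=??????Es??srJhl -> prefix_len=0
Fragment 4: offset=0 data="ticM" -> buffer=ticM??Es??srJhl -> prefix_len=4
Fragment 5: offset=8 data="uU" -> buffer=ticM??EsuUsrJhl -> prefix_len=4
Fragment 6: offset=4 data="eA" -> buffer=ticMeAEsuUsrJhl -> prefix_len=15

Answer: 0 0 0 4 4 15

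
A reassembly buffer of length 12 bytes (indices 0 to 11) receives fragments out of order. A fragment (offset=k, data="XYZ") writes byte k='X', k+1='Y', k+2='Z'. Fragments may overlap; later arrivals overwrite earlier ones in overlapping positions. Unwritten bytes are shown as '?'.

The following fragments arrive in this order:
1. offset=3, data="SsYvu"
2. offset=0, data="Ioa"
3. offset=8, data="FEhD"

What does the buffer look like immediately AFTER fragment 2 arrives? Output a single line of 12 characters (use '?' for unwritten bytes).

Answer: IoaSsYvu????

Derivation:
Fragment 1: offset=3 data="SsYvu" -> buffer=???SsYvu????
Fragment 2: offset=0 data="Ioa" -> buffer=IoaSsYvu????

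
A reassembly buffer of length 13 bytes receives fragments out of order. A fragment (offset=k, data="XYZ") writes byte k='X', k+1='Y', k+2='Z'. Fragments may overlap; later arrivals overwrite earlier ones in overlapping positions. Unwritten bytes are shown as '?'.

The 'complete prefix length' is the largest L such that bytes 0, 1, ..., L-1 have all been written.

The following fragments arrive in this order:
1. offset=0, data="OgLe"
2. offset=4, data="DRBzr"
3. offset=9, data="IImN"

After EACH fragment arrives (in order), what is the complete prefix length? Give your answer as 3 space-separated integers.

Answer: 4 9 13

Derivation:
Fragment 1: offset=0 data="OgLe" -> buffer=OgLe????????? -> prefix_len=4
Fragment 2: offset=4 data="DRBzr" -> buffer=OgLeDRBzr???? -> prefix_len=9
Fragment 3: offset=9 data="IImN" -> buffer=OgLeDRBzrIImN -> prefix_len=13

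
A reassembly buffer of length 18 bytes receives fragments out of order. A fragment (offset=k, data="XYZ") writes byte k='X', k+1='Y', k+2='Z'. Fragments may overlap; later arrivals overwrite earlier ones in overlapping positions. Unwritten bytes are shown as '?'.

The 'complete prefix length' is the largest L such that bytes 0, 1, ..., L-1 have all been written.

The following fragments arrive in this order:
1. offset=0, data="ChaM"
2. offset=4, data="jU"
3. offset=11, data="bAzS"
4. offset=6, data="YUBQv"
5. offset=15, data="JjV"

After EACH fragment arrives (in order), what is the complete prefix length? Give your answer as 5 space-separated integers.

Answer: 4 6 6 15 18

Derivation:
Fragment 1: offset=0 data="ChaM" -> buffer=ChaM?????????????? -> prefix_len=4
Fragment 2: offset=4 data="jU" -> buffer=ChaMjU???????????? -> prefix_len=6
Fragment 3: offset=11 data="bAzS" -> buffer=ChaMjU?????bAzS??? -> prefix_len=6
Fragment 4: offset=6 data="YUBQv" -> buffer=ChaMjUYUBQvbAzS??? -> prefix_len=15
Fragment 5: offset=15 data="JjV" -> buffer=ChaMjUYUBQvbAzSJjV -> prefix_len=18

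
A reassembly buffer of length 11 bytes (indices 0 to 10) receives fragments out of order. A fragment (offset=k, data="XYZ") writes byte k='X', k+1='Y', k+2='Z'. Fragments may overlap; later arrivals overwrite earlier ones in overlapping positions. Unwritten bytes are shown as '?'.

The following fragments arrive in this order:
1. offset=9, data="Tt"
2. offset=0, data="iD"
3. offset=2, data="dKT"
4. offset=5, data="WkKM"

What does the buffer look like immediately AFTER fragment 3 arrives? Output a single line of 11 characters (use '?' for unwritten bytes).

Answer: iDdKT????Tt

Derivation:
Fragment 1: offset=9 data="Tt" -> buffer=?????????Tt
Fragment 2: offset=0 data="iD" -> buffer=iD???????Tt
Fragment 3: offset=2 data="dKT" -> buffer=iDdKT????Tt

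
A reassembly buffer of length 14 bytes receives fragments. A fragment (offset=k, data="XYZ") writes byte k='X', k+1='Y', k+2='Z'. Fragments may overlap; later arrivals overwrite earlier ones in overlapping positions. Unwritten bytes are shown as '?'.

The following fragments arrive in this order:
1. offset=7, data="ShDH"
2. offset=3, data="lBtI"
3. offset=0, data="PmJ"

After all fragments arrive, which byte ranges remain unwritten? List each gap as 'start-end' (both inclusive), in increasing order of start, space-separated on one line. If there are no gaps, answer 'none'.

Answer: 11-13

Derivation:
Fragment 1: offset=7 len=4
Fragment 2: offset=3 len=4
Fragment 3: offset=0 len=3
Gaps: 11-13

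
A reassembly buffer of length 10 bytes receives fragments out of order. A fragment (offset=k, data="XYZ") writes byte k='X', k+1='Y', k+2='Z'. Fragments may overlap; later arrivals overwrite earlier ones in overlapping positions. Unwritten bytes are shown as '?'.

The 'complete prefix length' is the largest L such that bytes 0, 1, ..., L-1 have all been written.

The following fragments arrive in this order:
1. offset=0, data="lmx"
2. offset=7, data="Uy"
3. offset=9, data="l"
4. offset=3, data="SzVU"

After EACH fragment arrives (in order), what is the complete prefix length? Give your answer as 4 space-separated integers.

Answer: 3 3 3 10

Derivation:
Fragment 1: offset=0 data="lmx" -> buffer=lmx??????? -> prefix_len=3
Fragment 2: offset=7 data="Uy" -> buffer=lmx????Uy? -> prefix_len=3
Fragment 3: offset=9 data="l" -> buffer=lmx????Uyl -> prefix_len=3
Fragment 4: offset=3 data="SzVU" -> buffer=lmxSzVUUyl -> prefix_len=10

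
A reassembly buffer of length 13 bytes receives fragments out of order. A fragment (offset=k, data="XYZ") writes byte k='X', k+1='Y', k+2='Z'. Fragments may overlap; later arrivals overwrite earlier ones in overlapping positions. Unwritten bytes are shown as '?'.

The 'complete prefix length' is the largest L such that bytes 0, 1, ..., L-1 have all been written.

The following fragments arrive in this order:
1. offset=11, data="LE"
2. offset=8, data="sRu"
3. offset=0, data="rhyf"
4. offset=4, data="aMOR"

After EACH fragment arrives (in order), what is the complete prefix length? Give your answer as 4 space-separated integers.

Fragment 1: offset=11 data="LE" -> buffer=???????????LE -> prefix_len=0
Fragment 2: offset=8 data="sRu" -> buffer=????????sRuLE -> prefix_len=0
Fragment 3: offset=0 data="rhyf" -> buffer=rhyf????sRuLE -> prefix_len=4
Fragment 4: offset=4 data="aMOR" -> buffer=rhyfaMORsRuLE -> prefix_len=13

Answer: 0 0 4 13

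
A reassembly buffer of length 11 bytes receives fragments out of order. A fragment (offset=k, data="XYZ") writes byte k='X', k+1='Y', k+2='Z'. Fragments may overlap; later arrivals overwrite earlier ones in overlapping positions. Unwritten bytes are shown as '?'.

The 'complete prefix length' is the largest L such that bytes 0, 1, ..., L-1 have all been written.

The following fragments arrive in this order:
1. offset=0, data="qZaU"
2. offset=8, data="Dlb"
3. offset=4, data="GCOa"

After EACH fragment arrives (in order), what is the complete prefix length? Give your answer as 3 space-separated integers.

Answer: 4 4 11

Derivation:
Fragment 1: offset=0 data="qZaU" -> buffer=qZaU??????? -> prefix_len=4
Fragment 2: offset=8 data="Dlb" -> buffer=qZaU????Dlb -> prefix_len=4
Fragment 3: offset=4 data="GCOa" -> buffer=qZaUGCOaDlb -> prefix_len=11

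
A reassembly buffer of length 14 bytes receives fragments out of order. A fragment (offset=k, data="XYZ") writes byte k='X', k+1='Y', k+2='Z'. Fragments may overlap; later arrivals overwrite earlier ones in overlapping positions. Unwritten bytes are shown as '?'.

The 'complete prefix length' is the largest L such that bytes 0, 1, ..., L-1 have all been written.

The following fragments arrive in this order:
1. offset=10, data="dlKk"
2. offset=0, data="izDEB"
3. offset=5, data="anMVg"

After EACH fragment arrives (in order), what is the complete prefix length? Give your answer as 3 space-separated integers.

Answer: 0 5 14

Derivation:
Fragment 1: offset=10 data="dlKk" -> buffer=??????????dlKk -> prefix_len=0
Fragment 2: offset=0 data="izDEB" -> buffer=izDEB?????dlKk -> prefix_len=5
Fragment 3: offset=5 data="anMVg" -> buffer=izDEBanMVgdlKk -> prefix_len=14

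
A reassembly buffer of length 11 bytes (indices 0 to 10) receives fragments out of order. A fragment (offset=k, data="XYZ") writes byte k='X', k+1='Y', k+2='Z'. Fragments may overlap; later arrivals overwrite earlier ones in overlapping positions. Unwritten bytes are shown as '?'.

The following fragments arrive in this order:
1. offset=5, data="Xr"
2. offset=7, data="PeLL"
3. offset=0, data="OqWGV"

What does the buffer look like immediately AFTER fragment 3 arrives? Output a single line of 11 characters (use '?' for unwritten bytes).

Fragment 1: offset=5 data="Xr" -> buffer=?????Xr????
Fragment 2: offset=7 data="PeLL" -> buffer=?????XrPeLL
Fragment 3: offset=0 data="OqWGV" -> buffer=OqWGVXrPeLL

Answer: OqWGVXrPeLL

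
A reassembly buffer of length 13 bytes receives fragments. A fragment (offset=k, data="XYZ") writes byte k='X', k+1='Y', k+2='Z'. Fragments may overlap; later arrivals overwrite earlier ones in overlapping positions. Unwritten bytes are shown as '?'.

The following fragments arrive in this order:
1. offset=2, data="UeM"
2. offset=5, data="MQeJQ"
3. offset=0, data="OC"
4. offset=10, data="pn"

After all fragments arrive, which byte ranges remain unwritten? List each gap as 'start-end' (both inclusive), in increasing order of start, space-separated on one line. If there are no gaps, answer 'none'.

Fragment 1: offset=2 len=3
Fragment 2: offset=5 len=5
Fragment 3: offset=0 len=2
Fragment 4: offset=10 len=2
Gaps: 12-12

Answer: 12-12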